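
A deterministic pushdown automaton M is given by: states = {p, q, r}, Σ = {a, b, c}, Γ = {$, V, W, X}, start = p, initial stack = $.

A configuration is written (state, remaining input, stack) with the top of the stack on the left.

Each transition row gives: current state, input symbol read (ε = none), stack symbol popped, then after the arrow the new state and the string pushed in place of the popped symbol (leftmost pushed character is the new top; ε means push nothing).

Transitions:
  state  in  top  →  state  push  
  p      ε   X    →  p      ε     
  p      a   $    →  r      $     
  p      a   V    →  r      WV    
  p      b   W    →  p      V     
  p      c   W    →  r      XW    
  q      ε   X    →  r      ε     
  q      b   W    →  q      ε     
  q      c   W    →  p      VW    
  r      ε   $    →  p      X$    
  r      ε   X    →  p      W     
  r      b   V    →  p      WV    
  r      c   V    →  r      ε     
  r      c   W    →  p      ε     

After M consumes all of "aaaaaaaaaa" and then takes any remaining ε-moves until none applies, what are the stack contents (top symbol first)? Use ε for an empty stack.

$

(p, aaaaaaaaaa, $) ⊢ (r, aaaaaaaaa, $) ⊢ (p, aaaaaaaaa, X$) ⊢ (p, aaaaaaaaa, $) ⊢ (r, aaaaaaaa, $) ⊢ (p, aaaaaaaa, X$) ⊢ (p, aaaaaaaa, $) ⊢ (r, aaaaaaa, $) ⊢ (p, aaaaaaa, X$) ⊢ (p, aaaaaaa, $) ⊢ (r, aaaaaa, $) ⊢ (p, aaaaaa, X$) ⊢ (p, aaaaaa, $) ⊢ (r, aaaaa, $) ⊢ (p, aaaaa, X$) ⊢ (p, aaaaa, $) ⊢ (r, aaaa, $) ⊢ (p, aaaa, X$) ⊢ (p, aaaa, $) ⊢ (r, aaa, $) ⊢ (p, aaa, X$) ⊢ (p, aaa, $) ⊢ (r, aa, $) ⊢ (p, aa, X$) ⊢ (p, aa, $) ⊢ (r, a, $) ⊢ (p, a, X$) ⊢ (p, a, $) ⊢ (r, ε, $) ⊢ (p, ε, X$) ⊢ (p, ε, $)
All input consumed in state p with stack $.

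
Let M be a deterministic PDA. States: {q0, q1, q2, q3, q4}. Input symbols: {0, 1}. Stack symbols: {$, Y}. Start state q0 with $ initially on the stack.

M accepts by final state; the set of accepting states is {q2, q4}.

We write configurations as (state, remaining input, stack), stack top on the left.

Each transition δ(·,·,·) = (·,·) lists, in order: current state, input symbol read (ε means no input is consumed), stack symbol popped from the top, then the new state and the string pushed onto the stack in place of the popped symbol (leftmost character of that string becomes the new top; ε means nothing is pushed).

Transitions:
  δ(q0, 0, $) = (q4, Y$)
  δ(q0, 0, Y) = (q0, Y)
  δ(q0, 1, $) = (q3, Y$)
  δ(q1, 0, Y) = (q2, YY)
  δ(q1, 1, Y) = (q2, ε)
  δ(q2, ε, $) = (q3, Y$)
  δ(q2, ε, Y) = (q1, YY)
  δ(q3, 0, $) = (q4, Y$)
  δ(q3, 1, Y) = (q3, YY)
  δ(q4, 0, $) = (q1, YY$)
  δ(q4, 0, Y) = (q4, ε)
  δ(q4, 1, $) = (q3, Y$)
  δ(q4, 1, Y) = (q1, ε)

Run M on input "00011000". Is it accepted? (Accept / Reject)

(q0, 00011000, $)
  read 0, top $: go to q4, push Y$ → (q4, 0011000, Y$)
  read 0, top Y: go to q4, push ε → (q4, 011000, $)
  read 0, top $: go to q1, push YY$ → (q1, 11000, YY$)
  read 1, top Y: go to q2, push ε → (q2, 1000, Y$)
  ε-move, top Y: go to q1, push YY → (q1, 1000, YY$)
  read 1, top Y: go to q2, push ε → (q2, 000, Y$)
  ε-move, top Y: go to q1, push YY → (q1, 000, YY$)
  read 0, top Y: go to q2, push YY → (q2, 00, YYY$)
  ε-move, top Y: go to q1, push YY → (q1, 00, YYYY$)
  read 0, top Y: go to q2, push YY → (q2, 0, YYYYY$)
  ε-move, top Y: go to q1, push YY → (q1, 0, YYYYYY$)
  read 0, top Y: go to q2, push YY → (q2, ε, YYYYYYY$)
All input consumed; state q2 ∈ F.

Accept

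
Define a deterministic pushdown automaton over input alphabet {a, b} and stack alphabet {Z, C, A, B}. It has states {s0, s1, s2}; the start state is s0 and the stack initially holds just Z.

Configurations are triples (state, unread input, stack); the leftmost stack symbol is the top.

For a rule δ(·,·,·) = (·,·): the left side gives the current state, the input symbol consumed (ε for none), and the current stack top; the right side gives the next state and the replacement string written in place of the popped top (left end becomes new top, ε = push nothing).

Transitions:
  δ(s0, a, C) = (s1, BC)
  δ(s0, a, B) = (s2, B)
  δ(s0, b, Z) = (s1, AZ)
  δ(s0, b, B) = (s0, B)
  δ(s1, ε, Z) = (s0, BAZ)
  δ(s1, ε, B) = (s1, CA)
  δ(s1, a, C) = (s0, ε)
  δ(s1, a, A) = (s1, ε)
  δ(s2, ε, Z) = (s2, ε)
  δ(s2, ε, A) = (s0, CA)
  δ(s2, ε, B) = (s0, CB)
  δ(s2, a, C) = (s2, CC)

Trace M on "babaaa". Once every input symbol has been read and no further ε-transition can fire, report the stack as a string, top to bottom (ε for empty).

ACBAZ

(s0, babaaa, Z) ⊢ (s1, abaaa, AZ) ⊢ (s1, baaa, Z) ⊢ (s0, baaa, BAZ) ⊢ (s0, aaa, BAZ) ⊢ (s2, aa, BAZ) ⊢ (s0, aa, CBAZ) ⊢ (s1, a, BCBAZ) ⊢ (s1, a, CACBAZ) ⊢ (s0, ε, ACBAZ)
All input consumed in state s0 with stack ACBAZ.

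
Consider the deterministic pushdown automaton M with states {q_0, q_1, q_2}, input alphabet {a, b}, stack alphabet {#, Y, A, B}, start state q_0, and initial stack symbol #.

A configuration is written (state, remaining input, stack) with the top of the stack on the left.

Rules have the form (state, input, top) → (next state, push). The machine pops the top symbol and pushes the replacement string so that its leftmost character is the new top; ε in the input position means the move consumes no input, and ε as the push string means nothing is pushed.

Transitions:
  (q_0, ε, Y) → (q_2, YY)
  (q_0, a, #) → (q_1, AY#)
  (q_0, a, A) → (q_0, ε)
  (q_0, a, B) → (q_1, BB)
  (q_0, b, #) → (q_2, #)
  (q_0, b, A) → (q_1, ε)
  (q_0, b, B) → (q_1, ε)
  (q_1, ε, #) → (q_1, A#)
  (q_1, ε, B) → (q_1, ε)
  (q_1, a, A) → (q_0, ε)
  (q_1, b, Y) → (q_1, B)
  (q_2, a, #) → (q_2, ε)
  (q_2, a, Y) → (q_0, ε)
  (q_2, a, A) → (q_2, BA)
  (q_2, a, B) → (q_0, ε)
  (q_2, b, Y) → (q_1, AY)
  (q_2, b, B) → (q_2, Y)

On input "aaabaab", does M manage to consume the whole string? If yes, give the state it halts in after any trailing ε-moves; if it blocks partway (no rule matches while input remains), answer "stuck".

(q_0, aaabaab, #) ⊢ (q_1, aabaab, AY#) ⊢ (q_0, abaab, Y#) ⊢ (q_2, abaab, YY#) ⊢ (q_0, baab, Y#) ⊢ (q_2, baab, YY#) ⊢ (q_1, aab, AYY#) ⊢ (q_0, ab, YY#) ⊢ (q_2, ab, YYY#) ⊢ (q_0, b, YY#) ⊢ (q_2, b, YYY#) ⊢ (q_1, ε, AYYY#)
All input consumed; M is in state q_1.

q_1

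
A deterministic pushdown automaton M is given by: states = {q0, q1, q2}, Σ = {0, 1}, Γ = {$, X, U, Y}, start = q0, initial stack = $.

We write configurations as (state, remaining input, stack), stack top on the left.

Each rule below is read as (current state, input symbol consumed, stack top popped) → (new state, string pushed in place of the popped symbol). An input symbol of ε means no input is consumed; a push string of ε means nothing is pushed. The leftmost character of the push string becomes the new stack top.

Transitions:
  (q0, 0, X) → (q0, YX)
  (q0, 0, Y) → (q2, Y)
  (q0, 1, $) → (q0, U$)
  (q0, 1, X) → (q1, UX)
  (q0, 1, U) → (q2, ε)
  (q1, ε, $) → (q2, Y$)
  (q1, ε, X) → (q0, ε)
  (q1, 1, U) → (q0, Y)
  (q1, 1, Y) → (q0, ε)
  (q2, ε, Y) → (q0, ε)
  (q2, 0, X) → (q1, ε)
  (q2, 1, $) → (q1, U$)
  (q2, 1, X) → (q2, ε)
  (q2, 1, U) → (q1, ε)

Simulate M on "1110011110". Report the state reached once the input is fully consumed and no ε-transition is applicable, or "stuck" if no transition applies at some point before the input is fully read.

stuck

(q0, 1110011110, $) ⊢ (q0, 110011110, U$) ⊢ (q2, 10011110, $) ⊢ (q1, 0011110, U$)
No transition for (q1, 0, top U); M blocks with input 0011110 remaining.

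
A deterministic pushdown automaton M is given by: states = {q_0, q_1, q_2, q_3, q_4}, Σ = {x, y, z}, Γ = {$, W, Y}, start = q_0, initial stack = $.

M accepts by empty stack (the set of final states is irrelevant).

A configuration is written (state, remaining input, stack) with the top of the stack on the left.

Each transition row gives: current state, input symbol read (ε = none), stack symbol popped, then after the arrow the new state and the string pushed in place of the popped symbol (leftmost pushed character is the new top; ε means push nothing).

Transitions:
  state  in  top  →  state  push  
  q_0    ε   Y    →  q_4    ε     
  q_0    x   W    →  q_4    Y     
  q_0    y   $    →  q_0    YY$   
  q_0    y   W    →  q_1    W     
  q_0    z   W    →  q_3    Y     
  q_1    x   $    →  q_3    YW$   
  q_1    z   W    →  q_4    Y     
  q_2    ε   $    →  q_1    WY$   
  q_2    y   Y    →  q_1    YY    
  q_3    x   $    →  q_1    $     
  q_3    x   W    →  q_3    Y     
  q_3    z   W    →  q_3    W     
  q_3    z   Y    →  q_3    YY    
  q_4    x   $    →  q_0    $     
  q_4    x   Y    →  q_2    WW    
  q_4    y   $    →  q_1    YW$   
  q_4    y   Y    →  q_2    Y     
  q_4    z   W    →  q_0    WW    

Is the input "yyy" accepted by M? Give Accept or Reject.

Reject

(q_0, yyy, $)
  read y, top $: go to q_0, push YY$ → (q_0, yy, YY$)
  ε-move, top Y: go to q_4, push ε → (q_4, yy, Y$)
  read y, top Y: go to q_2, push Y → (q_2, y, Y$)
  read y, top Y: go to q_1, push YY → (q_1, ε, YY$)
All input consumed; stack is YY$, not empty, and no further ε-move applies.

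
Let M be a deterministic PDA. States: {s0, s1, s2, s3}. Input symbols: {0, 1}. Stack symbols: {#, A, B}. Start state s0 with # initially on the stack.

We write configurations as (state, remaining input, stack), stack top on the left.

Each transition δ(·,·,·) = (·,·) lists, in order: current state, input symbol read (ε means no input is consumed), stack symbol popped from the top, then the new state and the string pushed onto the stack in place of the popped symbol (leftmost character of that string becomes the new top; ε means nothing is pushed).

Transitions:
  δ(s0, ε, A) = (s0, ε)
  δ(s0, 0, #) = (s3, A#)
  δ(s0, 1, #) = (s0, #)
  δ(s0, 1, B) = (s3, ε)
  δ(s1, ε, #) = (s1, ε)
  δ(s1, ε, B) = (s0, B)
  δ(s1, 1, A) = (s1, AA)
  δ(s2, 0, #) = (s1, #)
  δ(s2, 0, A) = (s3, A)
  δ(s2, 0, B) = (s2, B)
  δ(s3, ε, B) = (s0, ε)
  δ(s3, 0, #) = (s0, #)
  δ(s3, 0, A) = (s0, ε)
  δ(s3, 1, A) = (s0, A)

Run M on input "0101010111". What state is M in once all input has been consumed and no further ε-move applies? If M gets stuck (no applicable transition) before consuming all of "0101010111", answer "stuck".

s0

(s0, 0101010111, #)
  read 0, top #: go to s3, push A# → (s3, 101010111, A#)
  read 1, top A: go to s0, push A → (s0, 01010111, A#)
  ε-move, top A: go to s0, push ε → (s0, 01010111, #)
  read 0, top #: go to s3, push A# → (s3, 1010111, A#)
  read 1, top A: go to s0, push A → (s0, 010111, A#)
  ε-move, top A: go to s0, push ε → (s0, 010111, #)
  read 0, top #: go to s3, push A# → (s3, 10111, A#)
  read 1, top A: go to s0, push A → (s0, 0111, A#)
  ε-move, top A: go to s0, push ε → (s0, 0111, #)
  read 0, top #: go to s3, push A# → (s3, 111, A#)
  read 1, top A: go to s0, push A → (s0, 11, A#)
  ε-move, top A: go to s0, push ε → (s0, 11, #)
  read 1, top #: go to s0, push # → (s0, 1, #)
  read 1, top #: go to s0, push # → (s0, ε, #)
All input consumed; M is in state s0.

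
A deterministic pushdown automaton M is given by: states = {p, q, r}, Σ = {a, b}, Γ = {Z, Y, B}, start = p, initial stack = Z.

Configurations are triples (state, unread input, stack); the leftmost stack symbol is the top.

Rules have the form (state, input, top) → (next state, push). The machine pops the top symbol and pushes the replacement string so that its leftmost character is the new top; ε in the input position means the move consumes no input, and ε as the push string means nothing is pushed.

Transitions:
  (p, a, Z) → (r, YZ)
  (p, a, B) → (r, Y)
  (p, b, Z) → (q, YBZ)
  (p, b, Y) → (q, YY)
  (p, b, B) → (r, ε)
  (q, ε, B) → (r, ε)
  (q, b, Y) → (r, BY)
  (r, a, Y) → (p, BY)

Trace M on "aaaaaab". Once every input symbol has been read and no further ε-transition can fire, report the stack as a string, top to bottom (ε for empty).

(p, aaaaaab, Z)
  read a, top Z: go to r, push YZ → (r, aaaaab, YZ)
  read a, top Y: go to p, push BY → (p, aaaab, BYZ)
  read a, top B: go to r, push Y → (r, aaab, YYZ)
  read a, top Y: go to p, push BY → (p, aab, BYYZ)
  read a, top B: go to r, push Y → (r, ab, YYYZ)
  read a, top Y: go to p, push BY → (p, b, BYYYZ)
  read b, top B: go to r, push ε → (r, ε, YYYZ)
All input consumed in state r with stack YYYZ.

YYYZ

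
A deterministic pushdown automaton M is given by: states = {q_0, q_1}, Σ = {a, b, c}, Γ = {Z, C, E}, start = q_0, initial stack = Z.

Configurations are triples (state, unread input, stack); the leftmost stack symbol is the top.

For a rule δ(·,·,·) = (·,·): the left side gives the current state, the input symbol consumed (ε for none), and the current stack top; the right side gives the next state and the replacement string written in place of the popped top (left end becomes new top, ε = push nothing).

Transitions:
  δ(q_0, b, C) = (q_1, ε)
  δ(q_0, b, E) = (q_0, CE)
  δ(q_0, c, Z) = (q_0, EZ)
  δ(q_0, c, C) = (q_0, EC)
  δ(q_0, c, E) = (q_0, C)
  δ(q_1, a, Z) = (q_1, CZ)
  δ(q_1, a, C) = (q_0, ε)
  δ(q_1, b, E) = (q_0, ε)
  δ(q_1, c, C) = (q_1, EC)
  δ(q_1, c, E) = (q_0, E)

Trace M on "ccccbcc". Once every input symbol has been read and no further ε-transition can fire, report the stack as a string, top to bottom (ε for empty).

ECZ

(q_0, ccccbcc, Z)
  read c, top Z: go to q_0, push EZ → (q_0, cccbcc, EZ)
  read c, top E: go to q_0, push C → (q_0, ccbcc, CZ)
  read c, top C: go to q_0, push EC → (q_0, cbcc, ECZ)
  read c, top E: go to q_0, push C → (q_0, bcc, CCZ)
  read b, top C: go to q_1, push ε → (q_1, cc, CZ)
  read c, top C: go to q_1, push EC → (q_1, c, ECZ)
  read c, top E: go to q_0, push E → (q_0, ε, ECZ)
All input consumed in state q_0 with stack ECZ.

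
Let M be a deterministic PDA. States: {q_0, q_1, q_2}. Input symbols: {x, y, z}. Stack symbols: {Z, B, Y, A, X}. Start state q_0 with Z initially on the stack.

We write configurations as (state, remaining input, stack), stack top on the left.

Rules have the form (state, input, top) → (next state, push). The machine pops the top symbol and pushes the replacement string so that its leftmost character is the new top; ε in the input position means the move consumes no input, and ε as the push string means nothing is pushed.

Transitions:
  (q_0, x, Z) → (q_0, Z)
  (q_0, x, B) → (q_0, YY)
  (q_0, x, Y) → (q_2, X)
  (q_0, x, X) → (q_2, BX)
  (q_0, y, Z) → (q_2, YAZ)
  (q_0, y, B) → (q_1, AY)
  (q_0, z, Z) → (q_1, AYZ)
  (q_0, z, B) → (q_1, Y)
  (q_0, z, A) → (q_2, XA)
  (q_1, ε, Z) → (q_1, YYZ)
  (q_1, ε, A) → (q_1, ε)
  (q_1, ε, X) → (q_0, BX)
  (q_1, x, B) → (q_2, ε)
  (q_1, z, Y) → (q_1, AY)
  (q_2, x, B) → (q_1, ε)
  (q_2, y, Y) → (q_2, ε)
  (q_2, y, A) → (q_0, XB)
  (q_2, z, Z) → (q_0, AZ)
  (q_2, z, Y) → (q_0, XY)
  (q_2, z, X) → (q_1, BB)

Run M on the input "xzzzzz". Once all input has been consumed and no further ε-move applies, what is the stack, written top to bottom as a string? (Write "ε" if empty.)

(q_0, xzzzzz, Z) ⊢ (q_0, zzzzz, Z) ⊢ (q_1, zzzz, AYZ) ⊢ (q_1, zzzz, YZ) ⊢ (q_1, zzz, AYZ) ⊢ (q_1, zzz, YZ) ⊢ (q_1, zz, AYZ) ⊢ (q_1, zz, YZ) ⊢ (q_1, z, AYZ) ⊢ (q_1, z, YZ) ⊢ (q_1, ε, AYZ) ⊢ (q_1, ε, YZ)
All input consumed in state q_1 with stack YZ.

YZ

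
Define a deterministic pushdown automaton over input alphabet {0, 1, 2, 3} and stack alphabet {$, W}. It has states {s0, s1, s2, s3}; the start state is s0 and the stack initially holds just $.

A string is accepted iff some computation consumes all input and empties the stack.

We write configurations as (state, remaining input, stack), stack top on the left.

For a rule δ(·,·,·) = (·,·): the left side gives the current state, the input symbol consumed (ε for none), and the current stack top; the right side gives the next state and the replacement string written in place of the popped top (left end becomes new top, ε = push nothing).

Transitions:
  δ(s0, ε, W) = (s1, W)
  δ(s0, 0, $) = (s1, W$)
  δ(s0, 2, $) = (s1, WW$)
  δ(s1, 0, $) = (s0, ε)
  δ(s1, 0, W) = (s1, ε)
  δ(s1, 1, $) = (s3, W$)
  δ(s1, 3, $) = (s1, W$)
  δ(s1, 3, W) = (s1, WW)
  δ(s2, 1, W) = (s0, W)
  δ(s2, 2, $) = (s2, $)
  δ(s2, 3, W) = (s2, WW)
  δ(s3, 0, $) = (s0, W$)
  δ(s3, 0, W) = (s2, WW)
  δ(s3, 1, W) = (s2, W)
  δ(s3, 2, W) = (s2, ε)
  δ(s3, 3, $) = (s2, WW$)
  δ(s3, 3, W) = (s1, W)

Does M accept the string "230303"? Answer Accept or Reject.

(s0, 230303, $)
  read 2, top $: go to s1, push WW$ → (s1, 30303, WW$)
  read 3, top W: go to s1, push WW → (s1, 0303, WWW$)
  read 0, top W: go to s1, push ε → (s1, 303, WW$)
  read 3, top W: go to s1, push WW → (s1, 03, WWW$)
  read 0, top W: go to s1, push ε → (s1, 3, WW$)
  read 3, top W: go to s1, push WW → (s1, ε, WWW$)
All input consumed; stack is WWW$, not empty, and no further ε-move applies.

Reject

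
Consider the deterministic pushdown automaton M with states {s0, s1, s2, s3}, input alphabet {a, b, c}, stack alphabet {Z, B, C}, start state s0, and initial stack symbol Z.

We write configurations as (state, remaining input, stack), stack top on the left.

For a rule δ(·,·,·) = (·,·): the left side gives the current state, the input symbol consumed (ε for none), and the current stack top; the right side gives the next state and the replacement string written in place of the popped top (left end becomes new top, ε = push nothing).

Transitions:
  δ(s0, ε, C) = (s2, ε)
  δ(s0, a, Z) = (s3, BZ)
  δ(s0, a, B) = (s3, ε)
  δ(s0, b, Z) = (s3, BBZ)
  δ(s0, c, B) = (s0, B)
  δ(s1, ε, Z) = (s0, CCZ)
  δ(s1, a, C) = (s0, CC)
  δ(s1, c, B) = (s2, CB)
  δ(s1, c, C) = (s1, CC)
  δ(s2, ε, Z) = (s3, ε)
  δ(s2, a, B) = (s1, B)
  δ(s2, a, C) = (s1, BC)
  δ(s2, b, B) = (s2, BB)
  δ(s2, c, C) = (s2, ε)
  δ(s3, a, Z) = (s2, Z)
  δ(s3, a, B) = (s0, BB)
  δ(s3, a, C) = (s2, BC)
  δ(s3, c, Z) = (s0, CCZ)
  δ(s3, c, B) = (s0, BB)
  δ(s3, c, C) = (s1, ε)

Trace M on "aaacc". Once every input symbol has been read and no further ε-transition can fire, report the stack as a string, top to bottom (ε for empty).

BBZ

(s0, aaacc, Z)
  read a, top Z: go to s3, push BZ → (s3, aacc, BZ)
  read a, top B: go to s0, push BB → (s0, acc, BBZ)
  read a, top B: go to s3, push ε → (s3, cc, BZ)
  read c, top B: go to s0, push BB → (s0, c, BBZ)
  read c, top B: go to s0, push B → (s0, ε, BBZ)
All input consumed in state s0 with stack BBZ.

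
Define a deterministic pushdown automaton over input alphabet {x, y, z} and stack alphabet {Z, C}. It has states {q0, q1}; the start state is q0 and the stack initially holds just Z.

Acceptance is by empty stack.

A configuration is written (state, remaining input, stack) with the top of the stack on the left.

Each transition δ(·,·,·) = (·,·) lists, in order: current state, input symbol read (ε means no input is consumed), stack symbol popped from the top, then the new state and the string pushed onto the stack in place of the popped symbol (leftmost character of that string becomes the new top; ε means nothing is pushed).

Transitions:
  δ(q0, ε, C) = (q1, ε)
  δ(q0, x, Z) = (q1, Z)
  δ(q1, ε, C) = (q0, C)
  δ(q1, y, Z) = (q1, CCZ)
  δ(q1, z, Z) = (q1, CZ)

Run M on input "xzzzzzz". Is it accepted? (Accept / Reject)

(q0, xzzzzzz, Z)
  read x, top Z: go to q1, push Z → (q1, zzzzzz, Z)
  read z, top Z: go to q1, push CZ → (q1, zzzzz, CZ)
  ε-move, top C: go to q0, push C → (q0, zzzzz, CZ)
  ε-move, top C: go to q1, push ε → (q1, zzzzz, Z)
  read z, top Z: go to q1, push CZ → (q1, zzzz, CZ)
  ε-move, top C: go to q0, push C → (q0, zzzz, CZ)
  ε-move, top C: go to q1, push ε → (q1, zzzz, Z)
  read z, top Z: go to q1, push CZ → (q1, zzz, CZ)
  ε-move, top C: go to q0, push C → (q0, zzz, CZ)
  ε-move, top C: go to q1, push ε → (q1, zzz, Z)
  read z, top Z: go to q1, push CZ → (q1, zz, CZ)
  ε-move, top C: go to q0, push C → (q0, zz, CZ)
  ε-move, top C: go to q1, push ε → (q1, zz, Z)
  read z, top Z: go to q1, push CZ → (q1, z, CZ)
  ε-move, top C: go to q0, push C → (q0, z, CZ)
  ε-move, top C: go to q1, push ε → (q1, z, Z)
  read z, top Z: go to q1, push CZ → (q1, ε, CZ)
  ε-move, top C: go to q0, push C → (q0, ε, CZ)
  ε-move, top C: go to q1, push ε → (q1, ε, Z)
All input consumed; stack is Z, not empty, and no further ε-move applies.

Reject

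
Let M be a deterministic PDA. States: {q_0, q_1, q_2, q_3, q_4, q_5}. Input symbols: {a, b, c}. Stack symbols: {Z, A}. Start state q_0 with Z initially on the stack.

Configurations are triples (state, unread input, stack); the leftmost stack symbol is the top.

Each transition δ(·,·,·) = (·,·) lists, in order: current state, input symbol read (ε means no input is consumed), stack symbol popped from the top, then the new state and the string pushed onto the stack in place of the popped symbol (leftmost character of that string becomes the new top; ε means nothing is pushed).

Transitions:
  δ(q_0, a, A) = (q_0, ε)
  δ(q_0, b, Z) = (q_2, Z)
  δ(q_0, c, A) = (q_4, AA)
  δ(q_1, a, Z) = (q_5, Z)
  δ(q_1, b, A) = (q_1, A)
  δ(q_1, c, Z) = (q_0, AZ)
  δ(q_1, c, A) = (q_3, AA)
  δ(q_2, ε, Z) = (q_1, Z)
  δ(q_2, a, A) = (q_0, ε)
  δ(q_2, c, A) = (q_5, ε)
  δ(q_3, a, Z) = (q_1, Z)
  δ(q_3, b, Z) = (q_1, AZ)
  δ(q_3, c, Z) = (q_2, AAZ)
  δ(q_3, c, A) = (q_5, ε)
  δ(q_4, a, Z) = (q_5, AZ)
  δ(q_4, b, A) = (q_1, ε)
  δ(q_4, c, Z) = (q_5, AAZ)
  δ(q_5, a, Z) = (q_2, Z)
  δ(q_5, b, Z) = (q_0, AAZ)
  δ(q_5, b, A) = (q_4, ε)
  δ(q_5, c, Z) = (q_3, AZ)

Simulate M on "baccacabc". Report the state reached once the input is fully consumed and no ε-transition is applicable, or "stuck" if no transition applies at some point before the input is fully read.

(q_0, baccacabc, Z)
  read b, top Z: go to q_2, push Z → (q_2, accacabc, Z)
  ε-move, top Z: go to q_1, push Z → (q_1, accacabc, Z)
  read a, top Z: go to q_5, push Z → (q_5, ccacabc, Z)
  read c, top Z: go to q_3, push AZ → (q_3, cacabc, AZ)
  read c, top A: go to q_5, push ε → (q_5, acabc, Z)
  read a, top Z: go to q_2, push Z → (q_2, cabc, Z)
  ε-move, top Z: go to q_1, push Z → (q_1, cabc, Z)
  read c, top Z: go to q_0, push AZ → (q_0, abc, AZ)
  read a, top A: go to q_0, push ε → (q_0, bc, Z)
  read b, top Z: go to q_2, push Z → (q_2, c, Z)
  ε-move, top Z: go to q_1, push Z → (q_1, c, Z)
  read c, top Z: go to q_0, push AZ → (q_0, ε, AZ)
All input consumed; M is in state q_0.

q_0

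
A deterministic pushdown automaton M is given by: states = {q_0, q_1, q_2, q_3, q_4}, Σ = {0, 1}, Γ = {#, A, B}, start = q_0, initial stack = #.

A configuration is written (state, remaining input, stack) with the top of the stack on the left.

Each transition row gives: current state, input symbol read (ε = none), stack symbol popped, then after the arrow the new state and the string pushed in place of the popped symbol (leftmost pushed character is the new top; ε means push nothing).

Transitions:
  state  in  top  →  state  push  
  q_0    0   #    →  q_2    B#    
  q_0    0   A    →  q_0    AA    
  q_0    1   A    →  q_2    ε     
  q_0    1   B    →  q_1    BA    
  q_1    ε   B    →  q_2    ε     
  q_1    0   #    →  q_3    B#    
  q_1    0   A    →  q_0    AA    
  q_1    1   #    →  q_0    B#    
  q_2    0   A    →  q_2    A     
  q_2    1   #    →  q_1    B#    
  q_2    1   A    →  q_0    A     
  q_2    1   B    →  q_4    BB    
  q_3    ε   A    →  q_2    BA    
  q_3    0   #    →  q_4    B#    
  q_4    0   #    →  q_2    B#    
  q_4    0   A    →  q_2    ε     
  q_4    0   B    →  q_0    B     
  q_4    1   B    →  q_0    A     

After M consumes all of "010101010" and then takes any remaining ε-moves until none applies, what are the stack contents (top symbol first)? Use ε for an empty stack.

AB#

(q_0, 010101010, #) ⊢ (q_2, 10101010, B#) ⊢ (q_4, 0101010, BB#) ⊢ (q_0, 101010, BB#) ⊢ (q_1, 01010, BAB#) ⊢ (q_2, 01010, AB#) ⊢ (q_2, 1010, AB#) ⊢ (q_0, 010, AB#) ⊢ (q_0, 10, AAB#) ⊢ (q_2, 0, AB#) ⊢ (q_2, ε, AB#)
All input consumed in state q_2 with stack AB#.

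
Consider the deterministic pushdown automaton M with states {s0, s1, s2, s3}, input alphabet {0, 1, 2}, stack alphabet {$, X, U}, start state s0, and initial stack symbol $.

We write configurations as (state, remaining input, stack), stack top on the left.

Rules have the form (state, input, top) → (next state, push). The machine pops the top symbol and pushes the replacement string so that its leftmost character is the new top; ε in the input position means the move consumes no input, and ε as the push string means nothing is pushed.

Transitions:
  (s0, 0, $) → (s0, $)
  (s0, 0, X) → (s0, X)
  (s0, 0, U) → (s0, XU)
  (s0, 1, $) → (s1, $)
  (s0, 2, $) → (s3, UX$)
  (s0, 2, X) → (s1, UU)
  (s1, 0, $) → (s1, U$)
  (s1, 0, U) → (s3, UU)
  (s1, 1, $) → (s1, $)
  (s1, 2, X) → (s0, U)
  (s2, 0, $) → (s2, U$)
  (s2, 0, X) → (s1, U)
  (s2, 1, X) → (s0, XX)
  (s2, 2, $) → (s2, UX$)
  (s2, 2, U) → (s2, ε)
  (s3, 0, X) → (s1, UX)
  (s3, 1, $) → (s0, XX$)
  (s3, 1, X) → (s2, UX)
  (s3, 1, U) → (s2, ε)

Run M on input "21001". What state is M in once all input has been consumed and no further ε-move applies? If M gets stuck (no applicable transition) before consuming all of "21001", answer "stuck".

(s0, 21001, $)
  read 2, top $: go to s3, push UX$ → (s3, 1001, UX$)
  read 1, top U: go to s2, push ε → (s2, 001, X$)
  read 0, top X: go to s1, push U → (s1, 01, U$)
  read 0, top U: go to s3, push UU → (s3, 1, UU$)
  read 1, top U: go to s2, push ε → (s2, ε, U$)
All input consumed; M is in state s2.

s2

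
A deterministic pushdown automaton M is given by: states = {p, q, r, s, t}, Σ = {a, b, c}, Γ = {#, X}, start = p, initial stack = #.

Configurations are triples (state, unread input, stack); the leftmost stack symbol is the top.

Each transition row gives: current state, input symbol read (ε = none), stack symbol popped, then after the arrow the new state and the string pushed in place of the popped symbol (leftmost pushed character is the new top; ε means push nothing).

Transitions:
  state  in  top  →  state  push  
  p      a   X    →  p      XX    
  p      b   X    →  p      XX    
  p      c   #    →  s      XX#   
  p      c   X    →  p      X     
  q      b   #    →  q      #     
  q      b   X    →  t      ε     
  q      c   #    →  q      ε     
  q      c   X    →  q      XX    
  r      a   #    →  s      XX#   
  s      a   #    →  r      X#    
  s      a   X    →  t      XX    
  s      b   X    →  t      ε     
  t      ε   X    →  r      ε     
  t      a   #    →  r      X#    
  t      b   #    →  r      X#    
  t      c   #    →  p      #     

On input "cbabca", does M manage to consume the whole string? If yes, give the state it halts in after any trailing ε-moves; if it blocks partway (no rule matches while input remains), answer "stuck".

(p, cbabca, #) ⊢ (s, babca, XX#) ⊢ (t, abca, X#) ⊢ (r, abca, #) ⊢ (s, bca, XX#) ⊢ (t, ca, X#) ⊢ (r, ca, #)
No transition for (r, c, top #); M blocks with input ca remaining.

stuck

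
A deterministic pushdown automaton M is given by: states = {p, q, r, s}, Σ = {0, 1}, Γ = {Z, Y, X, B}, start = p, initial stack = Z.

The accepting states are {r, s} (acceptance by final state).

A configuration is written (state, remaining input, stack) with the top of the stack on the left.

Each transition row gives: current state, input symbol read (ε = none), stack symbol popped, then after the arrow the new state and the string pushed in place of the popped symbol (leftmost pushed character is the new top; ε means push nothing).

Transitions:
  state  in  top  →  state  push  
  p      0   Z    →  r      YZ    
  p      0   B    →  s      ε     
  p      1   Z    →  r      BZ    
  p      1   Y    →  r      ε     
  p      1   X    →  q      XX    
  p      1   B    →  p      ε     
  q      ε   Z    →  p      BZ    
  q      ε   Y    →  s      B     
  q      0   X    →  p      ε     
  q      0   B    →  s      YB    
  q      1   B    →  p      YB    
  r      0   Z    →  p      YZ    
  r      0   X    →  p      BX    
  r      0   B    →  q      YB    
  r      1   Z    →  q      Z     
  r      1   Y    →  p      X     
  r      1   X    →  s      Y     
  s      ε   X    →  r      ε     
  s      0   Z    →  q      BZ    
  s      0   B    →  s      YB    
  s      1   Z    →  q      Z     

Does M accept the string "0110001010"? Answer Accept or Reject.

(p, 0110001010, Z) ⊢ (r, 110001010, YZ) ⊢ (p, 10001010, XZ) ⊢ (q, 0001010, XXZ) ⊢ (p, 001010, XZ)
No transition applies at (p, 001010, XZ); input not fully consumed.

Reject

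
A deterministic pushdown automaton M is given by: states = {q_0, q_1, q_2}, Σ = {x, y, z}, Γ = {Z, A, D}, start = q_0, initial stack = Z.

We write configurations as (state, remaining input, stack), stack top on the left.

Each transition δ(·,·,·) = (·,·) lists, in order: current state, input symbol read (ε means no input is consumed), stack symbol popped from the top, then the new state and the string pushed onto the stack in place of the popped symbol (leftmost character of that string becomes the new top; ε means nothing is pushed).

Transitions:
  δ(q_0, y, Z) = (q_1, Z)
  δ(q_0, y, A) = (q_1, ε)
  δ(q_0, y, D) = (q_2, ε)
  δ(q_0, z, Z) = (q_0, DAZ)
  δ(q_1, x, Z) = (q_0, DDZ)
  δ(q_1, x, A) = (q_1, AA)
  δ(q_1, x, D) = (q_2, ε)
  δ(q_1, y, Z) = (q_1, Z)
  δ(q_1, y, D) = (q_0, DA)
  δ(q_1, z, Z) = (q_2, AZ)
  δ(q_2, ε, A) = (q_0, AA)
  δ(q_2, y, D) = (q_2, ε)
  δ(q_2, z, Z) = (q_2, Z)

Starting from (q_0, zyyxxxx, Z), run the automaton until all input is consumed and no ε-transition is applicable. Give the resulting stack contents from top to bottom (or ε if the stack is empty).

(q_0, zyyxxxx, Z)
  read z, top Z: go to q_0, push DAZ → (q_0, yyxxxx, DAZ)
  read y, top D: go to q_2, push ε → (q_2, yxxxx, AZ)
  ε-move, top A: go to q_0, push AA → (q_0, yxxxx, AAZ)
  read y, top A: go to q_1, push ε → (q_1, xxxx, AZ)
  read x, top A: go to q_1, push AA → (q_1, xxx, AAZ)
  read x, top A: go to q_1, push AA → (q_1, xx, AAAZ)
  read x, top A: go to q_1, push AA → (q_1, x, AAAAZ)
  read x, top A: go to q_1, push AA → (q_1, ε, AAAAAZ)
All input consumed in state q_1 with stack AAAAAZ.

AAAAAZ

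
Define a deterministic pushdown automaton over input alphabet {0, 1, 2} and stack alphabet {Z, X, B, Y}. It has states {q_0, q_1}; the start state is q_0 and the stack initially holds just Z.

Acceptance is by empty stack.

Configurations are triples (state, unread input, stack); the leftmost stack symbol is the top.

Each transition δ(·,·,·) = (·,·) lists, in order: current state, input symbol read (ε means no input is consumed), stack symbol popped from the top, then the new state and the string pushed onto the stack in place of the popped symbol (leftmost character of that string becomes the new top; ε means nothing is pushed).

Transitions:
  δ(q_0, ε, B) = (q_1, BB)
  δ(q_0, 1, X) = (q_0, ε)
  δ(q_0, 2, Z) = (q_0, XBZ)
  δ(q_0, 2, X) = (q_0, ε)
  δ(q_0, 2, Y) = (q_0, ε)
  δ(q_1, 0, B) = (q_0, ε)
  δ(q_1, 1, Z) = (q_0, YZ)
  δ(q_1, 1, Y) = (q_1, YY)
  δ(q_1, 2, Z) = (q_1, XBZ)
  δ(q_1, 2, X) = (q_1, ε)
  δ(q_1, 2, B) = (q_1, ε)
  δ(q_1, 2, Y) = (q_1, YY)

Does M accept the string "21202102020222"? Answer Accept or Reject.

(q_0, 21202102020222, Z)
  read 2, top Z: go to q_0, push XBZ → (q_0, 1202102020222, XBZ)
  read 1, top X: go to q_0, push ε → (q_0, 202102020222, BZ)
  ε-move, top B: go to q_1, push BB → (q_1, 202102020222, BBZ)
  read 2, top B: go to q_1, push ε → (q_1, 02102020222, BZ)
  read 0, top B: go to q_0, push ε → (q_0, 2102020222, Z)
  read 2, top Z: go to q_0, push XBZ → (q_0, 102020222, XBZ)
  read 1, top X: go to q_0, push ε → (q_0, 02020222, BZ)
  ε-move, top B: go to q_1, push BB → (q_1, 02020222, BBZ)
  read 0, top B: go to q_0, push ε → (q_0, 2020222, BZ)
  ε-move, top B: go to q_1, push BB → (q_1, 2020222, BBZ)
  read 2, top B: go to q_1, push ε → (q_1, 020222, BZ)
  read 0, top B: go to q_0, push ε → (q_0, 20222, Z)
  read 2, top Z: go to q_0, push XBZ → (q_0, 0222, XBZ)
No transition applies at (q_0, 0222, XBZ); input not fully consumed.

Reject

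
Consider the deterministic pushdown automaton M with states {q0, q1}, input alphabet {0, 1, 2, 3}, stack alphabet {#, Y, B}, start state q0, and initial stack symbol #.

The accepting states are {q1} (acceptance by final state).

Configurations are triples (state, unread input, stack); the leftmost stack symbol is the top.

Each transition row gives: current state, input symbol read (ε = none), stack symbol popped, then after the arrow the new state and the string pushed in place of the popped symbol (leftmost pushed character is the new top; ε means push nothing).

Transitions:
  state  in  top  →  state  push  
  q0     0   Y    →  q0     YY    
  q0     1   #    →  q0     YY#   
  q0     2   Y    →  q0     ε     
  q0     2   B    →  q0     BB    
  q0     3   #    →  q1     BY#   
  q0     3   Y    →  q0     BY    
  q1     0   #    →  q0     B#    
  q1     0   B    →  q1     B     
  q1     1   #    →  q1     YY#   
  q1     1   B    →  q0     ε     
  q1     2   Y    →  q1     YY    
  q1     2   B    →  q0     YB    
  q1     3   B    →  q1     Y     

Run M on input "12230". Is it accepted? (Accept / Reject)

Accept

(q0, 12230, #) ⊢ (q0, 2230, YY#) ⊢ (q0, 230, Y#) ⊢ (q0, 30, #) ⊢ (q1, 0, BY#) ⊢ (q1, ε, BY#)
All input consumed; state q1 ∈ F.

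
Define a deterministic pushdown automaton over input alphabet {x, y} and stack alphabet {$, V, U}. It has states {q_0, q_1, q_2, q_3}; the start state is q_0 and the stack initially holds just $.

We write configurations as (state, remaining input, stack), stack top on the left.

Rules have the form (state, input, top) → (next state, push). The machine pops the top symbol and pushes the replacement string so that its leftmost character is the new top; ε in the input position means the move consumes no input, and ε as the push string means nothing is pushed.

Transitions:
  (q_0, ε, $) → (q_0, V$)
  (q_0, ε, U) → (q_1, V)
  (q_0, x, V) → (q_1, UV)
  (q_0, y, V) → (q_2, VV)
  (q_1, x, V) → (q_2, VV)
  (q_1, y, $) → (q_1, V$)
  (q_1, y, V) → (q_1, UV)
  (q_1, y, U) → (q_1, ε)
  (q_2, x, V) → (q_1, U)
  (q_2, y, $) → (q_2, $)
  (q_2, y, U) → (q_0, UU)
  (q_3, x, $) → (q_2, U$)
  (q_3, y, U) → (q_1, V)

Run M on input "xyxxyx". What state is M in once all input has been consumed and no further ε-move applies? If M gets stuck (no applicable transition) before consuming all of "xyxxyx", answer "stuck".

(q_0, xyxxyx, $)
  ε-move, top $: go to q_0, push V$ → (q_0, xyxxyx, V$)
  read x, top V: go to q_1, push UV → (q_1, yxxyx, UV$)
  read y, top U: go to q_1, push ε → (q_1, xxyx, V$)
  read x, top V: go to q_2, push VV → (q_2, xyx, VV$)
  read x, top V: go to q_1, push U → (q_1, yx, UV$)
  read y, top U: go to q_1, push ε → (q_1, x, V$)
  read x, top V: go to q_2, push VV → (q_2, ε, VV$)
All input consumed; M is in state q_2.

q_2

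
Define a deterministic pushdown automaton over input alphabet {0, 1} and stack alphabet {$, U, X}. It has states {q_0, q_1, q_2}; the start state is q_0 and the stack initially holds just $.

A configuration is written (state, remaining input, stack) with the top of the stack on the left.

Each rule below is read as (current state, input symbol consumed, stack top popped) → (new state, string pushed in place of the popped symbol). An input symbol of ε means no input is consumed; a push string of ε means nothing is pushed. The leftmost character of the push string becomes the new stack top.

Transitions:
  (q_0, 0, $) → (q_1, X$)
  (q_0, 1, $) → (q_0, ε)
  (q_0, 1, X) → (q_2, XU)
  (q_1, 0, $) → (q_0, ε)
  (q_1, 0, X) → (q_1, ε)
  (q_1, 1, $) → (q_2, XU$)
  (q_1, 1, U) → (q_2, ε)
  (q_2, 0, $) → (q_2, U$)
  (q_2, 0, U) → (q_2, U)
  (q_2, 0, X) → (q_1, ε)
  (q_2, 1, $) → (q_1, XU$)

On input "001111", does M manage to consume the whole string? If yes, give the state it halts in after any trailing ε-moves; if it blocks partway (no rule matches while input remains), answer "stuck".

(q_0, 001111, $)
  read 0, top $: go to q_1, push X$ → (q_1, 01111, X$)
  read 0, top X: go to q_1, push ε → (q_1, 1111, $)
  read 1, top $: go to q_2, push XU$ → (q_2, 111, XU$)
No transition for (q_2, 1, top X); M blocks with input 111 remaining.

stuck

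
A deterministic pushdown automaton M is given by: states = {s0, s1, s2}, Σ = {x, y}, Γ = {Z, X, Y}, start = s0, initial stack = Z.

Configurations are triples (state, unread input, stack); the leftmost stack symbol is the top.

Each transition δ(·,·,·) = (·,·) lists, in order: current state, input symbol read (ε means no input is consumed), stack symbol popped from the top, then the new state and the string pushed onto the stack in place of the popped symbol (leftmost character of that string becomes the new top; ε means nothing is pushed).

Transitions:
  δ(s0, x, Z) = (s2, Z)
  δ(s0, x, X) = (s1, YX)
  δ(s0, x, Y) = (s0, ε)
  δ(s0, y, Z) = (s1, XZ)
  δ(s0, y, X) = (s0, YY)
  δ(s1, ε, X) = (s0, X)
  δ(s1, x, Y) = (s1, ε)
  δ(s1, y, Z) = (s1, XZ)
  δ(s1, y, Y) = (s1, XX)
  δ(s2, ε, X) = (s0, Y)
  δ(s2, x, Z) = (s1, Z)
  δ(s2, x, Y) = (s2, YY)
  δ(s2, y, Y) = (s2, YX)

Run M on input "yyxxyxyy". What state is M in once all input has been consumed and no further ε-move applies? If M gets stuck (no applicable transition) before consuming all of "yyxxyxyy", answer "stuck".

(s0, yyxxyxyy, Z) ⊢ (s1, yxxyxyy, XZ) ⊢ (s0, yxxyxyy, XZ) ⊢ (s0, xxyxyy, YYZ) ⊢ (s0, xyxyy, YZ) ⊢ (s0, yxyy, Z) ⊢ (s1, xyy, XZ) ⊢ (s0, xyy, XZ) ⊢ (s1, yy, YXZ) ⊢ (s1, y, XXXZ) ⊢ (s0, y, XXXZ) ⊢ (s0, ε, YYXXZ)
All input consumed; M is in state s0.

s0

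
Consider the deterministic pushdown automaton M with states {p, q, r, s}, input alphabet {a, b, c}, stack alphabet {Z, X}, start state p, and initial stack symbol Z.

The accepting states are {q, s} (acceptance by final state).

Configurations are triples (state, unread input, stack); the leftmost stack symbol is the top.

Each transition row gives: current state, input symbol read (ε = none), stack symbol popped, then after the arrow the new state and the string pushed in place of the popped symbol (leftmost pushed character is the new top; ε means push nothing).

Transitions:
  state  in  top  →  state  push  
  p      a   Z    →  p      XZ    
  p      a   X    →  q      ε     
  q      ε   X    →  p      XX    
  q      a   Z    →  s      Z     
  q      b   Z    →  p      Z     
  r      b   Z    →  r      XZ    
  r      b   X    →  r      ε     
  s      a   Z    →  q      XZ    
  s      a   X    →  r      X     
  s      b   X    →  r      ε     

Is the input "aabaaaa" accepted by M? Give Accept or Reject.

Accept

(p, aabaaaa, Z)
  read a, top Z: go to p, push XZ → (p, abaaaa, XZ)
  read a, top X: go to q, push ε → (q, baaaa, Z)
  read b, top Z: go to p, push Z → (p, aaaa, Z)
  read a, top Z: go to p, push XZ → (p, aaa, XZ)
  read a, top X: go to q, push ε → (q, aa, Z)
  read a, top Z: go to s, push Z → (s, a, Z)
  read a, top Z: go to q, push XZ → (q, ε, XZ)
All input consumed; state q ∈ F.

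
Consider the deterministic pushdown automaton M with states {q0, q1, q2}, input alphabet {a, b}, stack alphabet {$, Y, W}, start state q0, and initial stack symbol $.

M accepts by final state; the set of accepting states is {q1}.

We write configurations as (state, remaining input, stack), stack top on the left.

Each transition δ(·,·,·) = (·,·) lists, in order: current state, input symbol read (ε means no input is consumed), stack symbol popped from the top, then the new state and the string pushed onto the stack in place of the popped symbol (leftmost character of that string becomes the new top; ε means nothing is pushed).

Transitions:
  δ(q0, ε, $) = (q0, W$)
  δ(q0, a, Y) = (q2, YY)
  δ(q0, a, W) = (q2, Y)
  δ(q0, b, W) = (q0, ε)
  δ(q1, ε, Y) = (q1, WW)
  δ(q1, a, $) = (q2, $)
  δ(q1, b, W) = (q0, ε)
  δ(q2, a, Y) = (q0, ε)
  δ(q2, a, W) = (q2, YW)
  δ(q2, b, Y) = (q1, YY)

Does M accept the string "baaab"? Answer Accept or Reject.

(q0, baaab, $)
  ε-move, top $: go to q0, push W$ → (q0, baaab, W$)
  read b, top W: go to q0, push ε → (q0, aaab, $)
  ε-move, top $: go to q0, push W$ → (q0, aaab, W$)
  read a, top W: go to q2, push Y → (q2, aab, Y$)
  read a, top Y: go to q0, push ε → (q0, ab, $)
  ε-move, top $: go to q0, push W$ → (q0, ab, W$)
  read a, top W: go to q2, push Y → (q2, b, Y$)
  read b, top Y: go to q1, push YY → (q1, ε, YY$)
All input consumed; state q1 ∈ F.

Accept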